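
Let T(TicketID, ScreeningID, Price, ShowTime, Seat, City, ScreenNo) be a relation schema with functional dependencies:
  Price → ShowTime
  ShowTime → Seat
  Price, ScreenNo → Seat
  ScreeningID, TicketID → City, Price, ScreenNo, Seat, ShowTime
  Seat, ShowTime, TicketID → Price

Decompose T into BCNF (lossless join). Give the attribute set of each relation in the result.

{City, Price, ScreenNo, ScreeningID, TicketID}; {Price, ShowTime}; {Seat, ShowTime}

Candidate key of the original relation: {ScreeningID, TicketID}.
Within {City, Price, ScreenNo, ScreeningID, Seat, ShowTime, TicketID}: {Price}⁺ ∩ {City, Price, ScreenNo, ScreeningID, Seat, ShowTime, TicketID} = {Price, Seat, ShowTime}, not the whole set, so Price → Seat, ShowTime violates BCNF; decompose into {Price, Seat, ShowTime} and {City, Price, ScreenNo, ScreeningID, TicketID}.
Within {Price, Seat, ShowTime}: {ShowTime}⁺ ∩ {Price, Seat, ShowTime} = {Seat, ShowTime}, not the whole set, so ShowTime → Seat violates BCNF; decompose into {Seat, ShowTime} and {Price, ShowTime}.
{Seat, ShowTime}: every determinant is a superkey — BCNF.
{Price, ShowTime}: every determinant is a superkey — BCNF.
{City, Price, ScreenNo, ScreeningID, TicketID}: every determinant is a superkey — BCNF.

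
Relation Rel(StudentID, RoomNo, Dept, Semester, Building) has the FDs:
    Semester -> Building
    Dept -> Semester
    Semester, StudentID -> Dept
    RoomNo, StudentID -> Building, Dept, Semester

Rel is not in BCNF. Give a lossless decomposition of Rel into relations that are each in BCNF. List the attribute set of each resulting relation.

Candidate key of the original relation: {RoomNo, StudentID}.
Within {Building, Dept, RoomNo, Semester, StudentID}: {Semester}⁺ ∩ {Building, Dept, RoomNo, Semester, StudentID} = {Building, Semester}, not the whole set, so Semester -> Building violates BCNF; decompose into {Building, Semester} and {Dept, RoomNo, Semester, StudentID}.
{Building, Semester} has no BCNF violation.
Within {Dept, RoomNo, Semester, StudentID}: {Dept}⁺ ∩ {Dept, RoomNo, Semester, StudentID} = {Dept, Semester}, not the whole set, so Dept -> Semester violates BCNF; decompose into {Dept, Semester} and {Dept, RoomNo, StudentID}.
{Dept, Semester} has no BCNF violation.
{Dept, RoomNo, StudentID} has no BCNF violation.

{Building, Semester}; {Dept, RoomNo, StudentID}; {Dept, Semester}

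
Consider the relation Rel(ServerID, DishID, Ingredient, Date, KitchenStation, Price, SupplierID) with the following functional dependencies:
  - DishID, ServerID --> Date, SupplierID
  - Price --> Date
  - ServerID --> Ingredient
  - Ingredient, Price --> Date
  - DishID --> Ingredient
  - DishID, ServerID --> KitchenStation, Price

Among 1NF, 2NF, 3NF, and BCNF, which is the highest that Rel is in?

Candidate key: {DishID, ServerID}. Prime attributes: {DishID, ServerID}.
For Price --> Date we have {Price}⁺ = {Date, Price}; {Price} is not a superkey, so BCNF fails.
Price --> Date has non-prime {Date} on the right and a non-superkey on the left, so 3NF fails.
{DishID} is a proper subset of the key {DishID, ServerID}, and {DishID}⁺ contains the non-prime attribute {Ingredient} — a partial dependency, so 2NF is violated.

1NF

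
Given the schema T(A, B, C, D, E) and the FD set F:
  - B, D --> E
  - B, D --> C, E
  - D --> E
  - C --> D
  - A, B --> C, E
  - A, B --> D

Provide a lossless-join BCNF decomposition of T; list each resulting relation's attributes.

Candidate key of the original relation: {A, B}.
In {A, B, C, D, E}, {B, D} is not a superkey ({B, D}⁺ restricted to this set is {B, C, D, E}), so split on B, D --> C, E into {B, C, D, E} and {A, B, D}.
In {B, C, D, E}, {D} is not a superkey ({D}⁺ restricted to this set is {D, E}), so split on D --> E into {D, E} and {B, C, D}.
{D, E} is in BCNF.
In {B, C, D}, {C} is not a superkey ({C}⁺ restricted to this set is {C, D}), so split on C --> D into {C, D} and {B, C}.
{C, D} is in BCNF.
{B, C} is in BCNF.
{A, B, D} is in BCNF.

{A, B, D}; {B, C}; {C, D}; {D, E}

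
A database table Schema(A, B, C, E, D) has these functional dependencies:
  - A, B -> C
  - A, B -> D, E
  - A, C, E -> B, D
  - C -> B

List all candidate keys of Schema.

{A, B}, {A, C}

Attributes never on any right-hand side: {A} — every candidate key must contain it.
{A, B}⁺ = {A, B, C, D, E} — all of the relation — so {A, B} is a candidate key.
{A, C}⁺ = {A, B, C, D, E} — all of the relation — so {A, C} is a candidate key.
No proper subset of any of these is a key, and no other minimal superkey exists.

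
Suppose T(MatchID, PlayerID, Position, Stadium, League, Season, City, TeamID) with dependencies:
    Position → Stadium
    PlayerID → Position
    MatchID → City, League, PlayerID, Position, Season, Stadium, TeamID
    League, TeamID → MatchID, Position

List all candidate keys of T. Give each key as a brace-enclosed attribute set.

Closure of {MatchID} is {City, League, MatchID, PlayerID, Position, Season, Stadium, TeamID}, the whole schema; {MatchID} is a candidate key.
Closure of {League, TeamID} is {City, League, MatchID, PlayerID, Position, Season, Stadium, TeamID}, the whole schema; {League, TeamID} is a candidate key.
These are minimal and exhaustive — every other superkey contains one of them.

{League, TeamID}, {MatchID}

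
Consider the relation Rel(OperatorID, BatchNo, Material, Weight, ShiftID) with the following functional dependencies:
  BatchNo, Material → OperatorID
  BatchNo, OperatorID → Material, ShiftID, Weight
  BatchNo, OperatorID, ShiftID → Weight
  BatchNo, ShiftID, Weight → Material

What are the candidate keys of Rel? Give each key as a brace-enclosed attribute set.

{BatchNo, Material}, {BatchNo, OperatorID}, {BatchNo, ShiftID, Weight}

No FD produces {BatchNo}, so it must be in every candidate key.
{BatchNo, Material}⁺ = {BatchNo, Material, OperatorID, ShiftID, Weight}, which is every attribute, so {BatchNo, Material} is a candidate key.
{BatchNo, OperatorID}⁺ = {BatchNo, Material, OperatorID, ShiftID, Weight}, which is every attribute, so {BatchNo, OperatorID} is a candidate key.
{BatchNo, ShiftID, Weight}⁺ = {BatchNo, Material, OperatorID, ShiftID, Weight}, which is every attribute, so {BatchNo, ShiftID, Weight} is a candidate key.
No proper subset of any of these is a key, and no other minimal superkey exists.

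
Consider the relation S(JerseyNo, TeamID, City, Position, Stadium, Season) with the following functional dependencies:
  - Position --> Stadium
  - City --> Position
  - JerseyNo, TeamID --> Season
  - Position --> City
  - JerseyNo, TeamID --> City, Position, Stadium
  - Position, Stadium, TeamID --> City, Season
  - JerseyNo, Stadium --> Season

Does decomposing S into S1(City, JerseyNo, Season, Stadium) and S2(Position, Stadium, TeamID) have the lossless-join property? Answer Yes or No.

The shared attributes are {Stadium} and {Stadium}⁺ = {Stadium}.
The closure covers neither S1 nor S2 entirely; the join is not lossless.

No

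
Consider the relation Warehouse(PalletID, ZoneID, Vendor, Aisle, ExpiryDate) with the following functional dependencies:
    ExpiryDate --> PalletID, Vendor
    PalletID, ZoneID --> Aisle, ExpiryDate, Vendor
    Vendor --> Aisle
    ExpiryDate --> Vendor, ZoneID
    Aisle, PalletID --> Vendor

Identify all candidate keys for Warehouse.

{ExpiryDate}⁺ = {Aisle, ExpiryDate, PalletID, Vendor, ZoneID}, which is every attribute, so {ExpiryDate} is a candidate key.
{PalletID, ZoneID}⁺ = {Aisle, ExpiryDate, PalletID, Vendor, ZoneID}, which is every attribute, so {PalletID, ZoneID} is a candidate key.
Any other superkey properly contains one of these, so there are no further candidate keys.

{ExpiryDate}, {PalletID, ZoneID}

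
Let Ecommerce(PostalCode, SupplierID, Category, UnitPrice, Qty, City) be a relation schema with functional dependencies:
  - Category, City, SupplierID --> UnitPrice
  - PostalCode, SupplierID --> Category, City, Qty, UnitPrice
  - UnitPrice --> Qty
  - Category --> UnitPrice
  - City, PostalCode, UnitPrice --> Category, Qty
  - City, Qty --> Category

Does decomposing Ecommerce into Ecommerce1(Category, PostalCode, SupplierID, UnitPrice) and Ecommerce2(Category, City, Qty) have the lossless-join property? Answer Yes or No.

Common attributes: {Category}; their closure is {Category, Qty, UnitPrice}.
Neither Ecommerce1 nor Ecommerce2 is contained in that closure, so the decomposition is lossy.

No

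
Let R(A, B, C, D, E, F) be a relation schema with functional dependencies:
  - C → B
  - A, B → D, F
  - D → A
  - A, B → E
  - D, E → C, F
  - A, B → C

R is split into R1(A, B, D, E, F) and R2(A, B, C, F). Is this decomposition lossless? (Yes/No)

Yes

Common attributes: {A, B, F}; their closure is {A, B, C, D, E, F}.
Since R1 ⊆ {A, B, C, D, E, F}, the intersection is a superkey of R1; the decomposition is lossless.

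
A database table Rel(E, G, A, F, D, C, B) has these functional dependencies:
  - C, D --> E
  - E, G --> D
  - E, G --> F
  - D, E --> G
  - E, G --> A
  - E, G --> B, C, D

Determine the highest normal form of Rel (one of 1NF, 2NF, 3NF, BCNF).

BCNF

Candidate keys: {C, D}, {D, E}, {E, G}. Prime attributes: {C, D, E, G}.
Each dependency's left side is a superkey — BCNF holds.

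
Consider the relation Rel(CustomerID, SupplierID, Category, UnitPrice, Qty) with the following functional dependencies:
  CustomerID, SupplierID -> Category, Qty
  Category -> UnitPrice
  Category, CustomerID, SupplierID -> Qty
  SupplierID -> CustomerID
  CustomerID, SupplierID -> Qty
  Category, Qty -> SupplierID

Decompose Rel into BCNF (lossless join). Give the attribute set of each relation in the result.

{Category, CustomerID, Qty, SupplierID}; {Category, UnitPrice}

Candidate keys of the original relation: {Category, Qty}, {SupplierID}.
Within {Category, CustomerID, Qty, SupplierID, UnitPrice}: {Category}⁺ ∩ {Category, CustomerID, Qty, SupplierID, UnitPrice} = {Category, UnitPrice}, not the whole set, so Category -> UnitPrice violates BCNF; decompose into {Category, UnitPrice} and {Category, CustomerID, Qty, SupplierID}.
{Category, UnitPrice}: every determinant is a superkey — BCNF.
{Category, CustomerID, Qty, SupplierID}: every determinant is a superkey — BCNF.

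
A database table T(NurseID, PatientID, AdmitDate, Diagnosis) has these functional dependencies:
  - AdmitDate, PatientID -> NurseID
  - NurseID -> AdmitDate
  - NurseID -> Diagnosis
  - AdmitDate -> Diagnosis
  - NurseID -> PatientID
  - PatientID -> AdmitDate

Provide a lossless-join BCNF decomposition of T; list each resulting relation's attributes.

{AdmitDate, Diagnosis}; {AdmitDate, NurseID, PatientID}

Candidate keys of the original relation: {NurseID}, {PatientID}.
Within {AdmitDate, Diagnosis, NurseID, PatientID}: {AdmitDate}⁺ ∩ {AdmitDate, Diagnosis, NurseID, PatientID} = {AdmitDate, Diagnosis}, not the whole set, so AdmitDate -> Diagnosis violates BCNF; decompose into {AdmitDate, Diagnosis} and {AdmitDate, NurseID, PatientID}.
{AdmitDate, Diagnosis} has no BCNF violation.
{AdmitDate, NurseID, PatientID} has no BCNF violation.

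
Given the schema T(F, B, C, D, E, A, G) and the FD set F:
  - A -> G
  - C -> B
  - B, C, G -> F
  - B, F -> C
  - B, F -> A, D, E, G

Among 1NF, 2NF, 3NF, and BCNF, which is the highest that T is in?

3NF

Candidate keys: {A, C}, {B, F}, {C, F}, {C, G}. Prime attributes: {A, B, C, F, G}.
For A -> G we have {A}⁺ = {A, G}; {A} is not a superkey, so BCNF fails.
Its right-hand attributes {G} are all prime, as are those of every other non-superkey FD — the relation is in 3NF.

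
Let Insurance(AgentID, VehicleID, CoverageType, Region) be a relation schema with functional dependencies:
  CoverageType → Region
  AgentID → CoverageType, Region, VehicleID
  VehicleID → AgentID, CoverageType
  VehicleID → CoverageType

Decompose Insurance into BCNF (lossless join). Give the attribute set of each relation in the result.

Candidate keys of the original relation: {AgentID}, {VehicleID}.
In {AgentID, CoverageType, Region, VehicleID}, {CoverageType} is not a superkey ({CoverageType}⁺ restricted to this set is {CoverageType, Region}), so split on CoverageType → Region into {CoverageType, Region} and {AgentID, CoverageType, VehicleID}.
{CoverageType, Region} has no BCNF violation.
{AgentID, CoverageType, VehicleID} has no BCNF violation.

{AgentID, CoverageType, VehicleID}; {CoverageType, Region}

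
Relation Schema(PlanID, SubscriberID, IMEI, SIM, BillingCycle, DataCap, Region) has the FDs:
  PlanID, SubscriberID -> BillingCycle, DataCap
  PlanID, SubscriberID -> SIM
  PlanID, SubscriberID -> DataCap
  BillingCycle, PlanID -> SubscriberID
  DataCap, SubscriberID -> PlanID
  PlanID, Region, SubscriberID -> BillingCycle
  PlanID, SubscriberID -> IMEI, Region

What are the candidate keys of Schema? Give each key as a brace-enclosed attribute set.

{BillingCycle, PlanID}, {DataCap, SubscriberID}, {PlanID, SubscriberID}

{BillingCycle, PlanID} is a candidate key since {BillingCycle, PlanID}⁺ = {BillingCycle, DataCap, IMEI, PlanID, Region, SIM, SubscriberID} covers every attribute.
{DataCap, SubscriberID} is a candidate key since {DataCap, SubscriberID}⁺ = {BillingCycle, DataCap, IMEI, PlanID, Region, SIM, SubscriberID} covers every attribute.
{PlanID, SubscriberID} is a candidate key since {PlanID, SubscriberID}⁺ = {BillingCycle, DataCap, IMEI, PlanID, Region, SIM, SubscriberID} covers every attribute.
These are minimal and exhaustive — every other superkey contains one of them.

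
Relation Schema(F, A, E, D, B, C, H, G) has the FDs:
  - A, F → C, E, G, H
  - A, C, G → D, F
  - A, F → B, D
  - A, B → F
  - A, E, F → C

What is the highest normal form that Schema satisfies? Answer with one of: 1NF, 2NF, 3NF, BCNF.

BCNF

Candidate keys: {A, B}, {A, C, G}, {A, F}. Prime attributes: {A, B, C, F, G}.
Every FD has a superkey on the left, so the relation is in BCNF.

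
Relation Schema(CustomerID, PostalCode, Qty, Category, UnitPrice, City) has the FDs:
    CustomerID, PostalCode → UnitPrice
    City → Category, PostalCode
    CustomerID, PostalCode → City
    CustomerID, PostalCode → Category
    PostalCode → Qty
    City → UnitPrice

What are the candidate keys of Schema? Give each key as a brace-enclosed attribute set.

{City, CustomerID}, {CustomerID, PostalCode}

Attributes never on any right-hand side: {CustomerID} — every candidate key must contain it.
Closure of {City, CustomerID} is {Category, City, CustomerID, PostalCode, Qty, UnitPrice}, the whole schema; {City, CustomerID} is a candidate key.
Closure of {CustomerID, PostalCode} is {Category, City, CustomerID, PostalCode, Qty, UnitPrice}, the whole schema; {CustomerID, PostalCode} is a candidate key.
These are minimal and exhaustive — every other superkey contains one of them.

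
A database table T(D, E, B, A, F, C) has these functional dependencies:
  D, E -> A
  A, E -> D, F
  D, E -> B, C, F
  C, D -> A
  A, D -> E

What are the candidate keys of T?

{A, D}, {A, E}, {C, D}, {D, E}

Closure of {A, D} is {A, B, C, D, E, F}, the whole schema; {A, D} is a candidate key.
Closure of {A, E} is {A, B, C, D, E, F}, the whole schema; {A, E} is a candidate key.
Closure of {C, D} is {A, B, C, D, E, F}, the whole schema; {C, D} is a candidate key.
Closure of {D, E} is {A, B, C, D, E, F}, the whole schema; {D, E} is a candidate key.
No proper subset of any of these is a key, and no other minimal superkey exists.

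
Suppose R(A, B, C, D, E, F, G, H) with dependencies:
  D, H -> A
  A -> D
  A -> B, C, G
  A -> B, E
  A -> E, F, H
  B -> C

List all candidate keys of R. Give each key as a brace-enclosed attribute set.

{A}, {D, H}

Closure of {A} is {A, B, C, D, E, F, G, H}, the whole schema; {A} is a candidate key.
Closure of {D, H} is {A, B, C, D, E, F, G, H}, the whole schema; {D, H} is a candidate key.
These are minimal and exhaustive — every other superkey contains one of them.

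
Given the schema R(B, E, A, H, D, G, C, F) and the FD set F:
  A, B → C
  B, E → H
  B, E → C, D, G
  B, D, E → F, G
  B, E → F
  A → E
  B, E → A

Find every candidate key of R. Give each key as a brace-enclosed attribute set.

{B} never appears on the right of any FD, so every key must include it.
{A, B} is a candidate key since {A, B}⁺ = {A, B, C, D, E, F, G, H} covers every attribute.
{B, E} is a candidate key since {B, E}⁺ = {A, B, C, D, E, F, G, H} covers every attribute.
These are minimal and exhaustive — every other superkey contains one of them.

{A, B}, {B, E}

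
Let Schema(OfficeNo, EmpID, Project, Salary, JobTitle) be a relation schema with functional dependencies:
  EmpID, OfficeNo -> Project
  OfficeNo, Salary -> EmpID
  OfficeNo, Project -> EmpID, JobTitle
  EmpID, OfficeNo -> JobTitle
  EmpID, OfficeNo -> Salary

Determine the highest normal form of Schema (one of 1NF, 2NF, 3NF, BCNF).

Candidate keys: {EmpID, OfficeNo}, {OfficeNo, Project}, {OfficeNo, Salary}. Prime attributes: {EmpID, OfficeNo, Project, Salary}.
The left-hand side of every FD is a superkey, so BCNF is satisfied.

BCNF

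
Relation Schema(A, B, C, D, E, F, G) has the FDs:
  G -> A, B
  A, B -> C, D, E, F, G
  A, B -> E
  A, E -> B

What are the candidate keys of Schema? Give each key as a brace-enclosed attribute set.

{G}⁺ = {A, B, C, D, E, F, G}, which is every attribute, so {G} is a candidate key.
{A, B}⁺ = {A, B, C, D, E, F, G}, which is every attribute, so {A, B} is a candidate key.
{A, E}⁺ = {A, B, C, D, E, F, G}, which is every attribute, so {A, E} is a candidate key.
Any other superkey properly contains one of these, so there are no further candidate keys.

{A, B}, {A, E}, {G}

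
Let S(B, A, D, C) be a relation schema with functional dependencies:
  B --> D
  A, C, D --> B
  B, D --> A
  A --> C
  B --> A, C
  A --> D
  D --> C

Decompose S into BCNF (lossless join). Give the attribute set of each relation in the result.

Candidate keys of the original relation: {A}, {B}.
In {A, B, C, D}, {D} is not a superkey ({D}⁺ restricted to this set is {C, D}), so split on D --> C into {C, D} and {A, B, D}.
{C, D} has no BCNF violation.
{A, B, D} has no BCNF violation.

{A, B, D}; {C, D}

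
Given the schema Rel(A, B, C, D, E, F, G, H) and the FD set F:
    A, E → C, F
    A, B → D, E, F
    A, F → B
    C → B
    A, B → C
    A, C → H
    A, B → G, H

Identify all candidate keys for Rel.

{A, B}, {A, C}, {A, E}, {A, F}

Attributes never on any right-hand side: {A} — every candidate key must contain it.
{A, B}⁺ = {A, B, C, D, E, F, G, H} — all of the relation — so {A, B} is a candidate key.
{A, C}⁺ = {A, B, C, D, E, F, G, H} — all of the relation — so {A, C} is a candidate key.
{A, E}⁺ = {A, B, C, D, E, F, G, H} — all of the relation — so {A, E} is a candidate key.
{A, F}⁺ = {A, B, C, D, E, F, G, H} — all of the relation — so {A, F} is a candidate key.
No proper subset of any of these is a key, and no other minimal superkey exists.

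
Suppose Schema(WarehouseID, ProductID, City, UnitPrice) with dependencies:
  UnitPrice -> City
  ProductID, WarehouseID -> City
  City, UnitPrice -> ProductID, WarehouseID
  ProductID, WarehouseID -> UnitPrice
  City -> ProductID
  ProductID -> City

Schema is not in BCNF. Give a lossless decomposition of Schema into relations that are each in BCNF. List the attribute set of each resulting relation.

{City, ProductID}; {City, UnitPrice, WarehouseID}

Candidate keys of the original relation: {City, WarehouseID}, {ProductID, WarehouseID}, {UnitPrice}.
Within {City, ProductID, UnitPrice, WarehouseID}: {City}⁺ ∩ {City, ProductID, UnitPrice, WarehouseID} = {City, ProductID}, not the whole set, so City -> ProductID violates BCNF; decompose into {City, ProductID} and {City, UnitPrice, WarehouseID}.
{City, ProductID} has no BCNF violation.
{City, UnitPrice, WarehouseID} has no BCNF violation.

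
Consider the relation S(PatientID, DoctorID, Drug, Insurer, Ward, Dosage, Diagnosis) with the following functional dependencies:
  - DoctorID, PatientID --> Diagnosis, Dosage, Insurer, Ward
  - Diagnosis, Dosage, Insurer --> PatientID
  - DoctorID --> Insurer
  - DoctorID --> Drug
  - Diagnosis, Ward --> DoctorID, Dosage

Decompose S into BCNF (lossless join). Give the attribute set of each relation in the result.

Candidate keys of the original relation: {Diagnosis, DoctorID, Dosage}, {Diagnosis, Ward}, {DoctorID, PatientID}.
Within {Diagnosis, DoctorID, Dosage, Drug, Insurer, PatientID, Ward}: {Diagnosis, Dosage, Insurer}⁺ ∩ {Diagnosis, DoctorID, Dosage, Drug, Insurer, PatientID, Ward} = {Diagnosis, Dosage, Insurer, PatientID}, not the whole set, so Diagnosis, Dosage, Insurer --> PatientID violates BCNF; decompose into {Diagnosis, Dosage, Insurer, PatientID} and {Diagnosis, DoctorID, Dosage, Drug, Insurer, Ward}.
{Diagnosis, Dosage, Insurer, PatientID}: every determinant is a superkey — BCNF.
Within {Diagnosis, DoctorID, Dosage, Drug, Insurer, Ward}: {DoctorID}⁺ ∩ {Diagnosis, DoctorID, Dosage, Drug, Insurer, Ward} = {DoctorID, Drug, Insurer}, not the whole set, so DoctorID --> Drug, Insurer violates BCNF; decompose into {DoctorID, Drug, Insurer} and {Diagnosis, DoctorID, Dosage, Ward}.
{DoctorID, Drug, Insurer}: every determinant is a superkey — BCNF.
{Diagnosis, DoctorID, Dosage, Ward}: every determinant is a superkey — BCNF.

{Diagnosis, DoctorID, Dosage, Ward}; {Diagnosis, Dosage, Insurer, PatientID}; {DoctorID, Drug, Insurer}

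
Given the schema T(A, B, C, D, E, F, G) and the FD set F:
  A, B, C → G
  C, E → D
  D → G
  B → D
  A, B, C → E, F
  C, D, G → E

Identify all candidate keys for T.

{A, B, C} never appear on the right of any FD, so every key must include all of them.
{A, B, C} is a candidate key since {A, B, C}⁺ = {A, B, C, D, E, F, G} covers every attribute.
No smaller or unrelated set reaches every attribute, so there are no other keys.

{A, B, C}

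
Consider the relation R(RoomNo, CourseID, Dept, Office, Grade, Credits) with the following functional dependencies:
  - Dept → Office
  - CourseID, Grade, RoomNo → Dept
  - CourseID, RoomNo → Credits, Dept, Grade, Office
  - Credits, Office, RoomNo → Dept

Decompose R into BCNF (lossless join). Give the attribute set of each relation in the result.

{CourseID, Credits, Dept, Grade, RoomNo}; {Dept, Office}

Candidate key of the original relation: {CourseID, RoomNo}.
Within {CourseID, Credits, Dept, Grade, Office, RoomNo}: {Dept}⁺ ∩ {CourseID, Credits, Dept, Grade, Office, RoomNo} = {Dept, Office}, not the whole set, so Dept → Office violates BCNF; decompose into {Dept, Office} and {CourseID, Credits, Dept, Grade, RoomNo}.
{Dept, Office}: every determinant is a superkey — BCNF.
{CourseID, Credits, Dept, Grade, RoomNo}: every determinant is a superkey — BCNF.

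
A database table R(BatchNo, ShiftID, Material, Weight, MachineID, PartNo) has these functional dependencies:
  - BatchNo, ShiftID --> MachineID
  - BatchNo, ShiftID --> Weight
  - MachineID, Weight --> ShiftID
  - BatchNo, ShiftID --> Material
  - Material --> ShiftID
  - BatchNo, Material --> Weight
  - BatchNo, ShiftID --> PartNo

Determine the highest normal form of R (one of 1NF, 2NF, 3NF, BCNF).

3NF

Candidate keys: {BatchNo, MachineID, Weight}, {BatchNo, Material}, {BatchNo, ShiftID}. Prime attributes: {BatchNo, MachineID, Material, ShiftID, Weight}.
MachineID, Weight --> ShiftID: {MachineID, Weight}⁺ = {MachineID, ShiftID, Weight}, which is not all of the attributes, so the left side is not a superkey — BCNF is violated.
Its right-hand attributes {ShiftID} are all prime, as are those of every other non-superkey FD — the relation is in 3NF.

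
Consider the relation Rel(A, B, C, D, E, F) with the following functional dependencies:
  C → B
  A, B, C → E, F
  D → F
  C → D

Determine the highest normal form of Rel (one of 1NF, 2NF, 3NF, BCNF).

Candidate key: {A, C}. Prime attributes: {A, C}.
C → B breaks BCNF: {C}⁺ = {B, C, D, F}, so {C} is not a superkey.
C → B has non-prime {B} on the right and a non-superkey on the left, so 3NF fails.
{C} is a proper subset of the key {A, C}, and {C}⁺ contains the non-prime attributes {B, D, F} — a partial dependency, so 2NF is violated.

1NF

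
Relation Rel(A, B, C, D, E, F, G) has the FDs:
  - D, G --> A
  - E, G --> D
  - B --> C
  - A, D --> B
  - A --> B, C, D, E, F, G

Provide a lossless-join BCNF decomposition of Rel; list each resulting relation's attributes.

{A, B, D, E, F, G}; {B, C}

Candidate keys of the original relation: {A}, {D, G}, {E, G}.
Within {A, B, C, D, E, F, G}: {B}⁺ ∩ {A, B, C, D, E, F, G} = {B, C}, not the whole set, so B --> C violates BCNF; decompose into {B, C} and {A, B, D, E, F, G}.
{B, C}: every determinant is a superkey — BCNF.
{A, B, D, E, F, G}: every determinant is a superkey — BCNF.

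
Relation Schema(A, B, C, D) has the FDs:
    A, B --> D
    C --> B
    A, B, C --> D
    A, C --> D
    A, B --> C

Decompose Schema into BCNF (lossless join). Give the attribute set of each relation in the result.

{A, C, D}; {B, C}

Candidate keys of the original relation: {A, B}, {A, C}.
{A, B, C, D}: {C} determines {B, C} here but is not a superkey — split on C --> B, giving {B, C} and {A, C, D}.
{B, C} is in BCNF.
{A, C, D} is in BCNF.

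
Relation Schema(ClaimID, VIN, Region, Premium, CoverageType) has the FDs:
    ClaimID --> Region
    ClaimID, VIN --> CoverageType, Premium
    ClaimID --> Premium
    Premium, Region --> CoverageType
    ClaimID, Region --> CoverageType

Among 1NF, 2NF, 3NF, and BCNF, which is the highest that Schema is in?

Candidate key: {ClaimID, VIN}. Prime attributes: {ClaimID, VIN}.
For ClaimID --> Region we have {ClaimID}⁺ = {ClaimID, CoverageType, Premium, Region}; {ClaimID} is not a superkey, so BCNF fails.
ClaimID --> Region determines the non-prime attribute {Region} from a non-superkey — 3NF is violated.
Since {ClaimID} ⊂ {ClaimID, VIN} and {ClaimID}⁺ ⊇ {CoverageType, Premium, Region} with {CoverageType, Premium, Region} non-prime, there is a partial dependency; 2NF fails.

1NF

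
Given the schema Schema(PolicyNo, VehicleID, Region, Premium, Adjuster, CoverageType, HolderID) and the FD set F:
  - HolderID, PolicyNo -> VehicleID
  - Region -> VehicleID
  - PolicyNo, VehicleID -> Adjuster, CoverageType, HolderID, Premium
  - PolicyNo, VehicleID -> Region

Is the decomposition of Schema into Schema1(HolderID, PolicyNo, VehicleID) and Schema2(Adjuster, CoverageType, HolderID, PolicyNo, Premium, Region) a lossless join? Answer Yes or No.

Schema1 ∩ Schema2 = {HolderID, PolicyNo}; its closure under F is {Adjuster, CoverageType, HolderID, PolicyNo, Premium, Region, VehicleID}.
This includes all of Schema1, so the common attributes are a superkey of Schema1 — the join is lossless.

Yes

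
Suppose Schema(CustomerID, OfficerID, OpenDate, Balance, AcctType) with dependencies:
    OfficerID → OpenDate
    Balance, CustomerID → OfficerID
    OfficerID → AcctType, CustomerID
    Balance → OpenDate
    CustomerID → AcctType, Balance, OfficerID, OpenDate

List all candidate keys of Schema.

{CustomerID} is a candidate key since {CustomerID}⁺ = {AcctType, Balance, CustomerID, OfficerID, OpenDate} covers every attribute.
{OfficerID} is a candidate key since {OfficerID}⁺ = {AcctType, Balance, CustomerID, OfficerID, OpenDate} covers every attribute.
Any other superkey properly contains one of these, so there are no further candidate keys.

{CustomerID}, {OfficerID}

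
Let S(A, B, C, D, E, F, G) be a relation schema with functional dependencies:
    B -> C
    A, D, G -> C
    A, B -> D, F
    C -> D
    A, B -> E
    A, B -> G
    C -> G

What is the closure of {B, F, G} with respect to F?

{B, C, D, F, G}

Start with {B, F, G}.
B -> C applies; add {C} → now {B, C, F, G}.
C -> D applies; add {D} → now {B, C, D, F, G}.
No further FD applies.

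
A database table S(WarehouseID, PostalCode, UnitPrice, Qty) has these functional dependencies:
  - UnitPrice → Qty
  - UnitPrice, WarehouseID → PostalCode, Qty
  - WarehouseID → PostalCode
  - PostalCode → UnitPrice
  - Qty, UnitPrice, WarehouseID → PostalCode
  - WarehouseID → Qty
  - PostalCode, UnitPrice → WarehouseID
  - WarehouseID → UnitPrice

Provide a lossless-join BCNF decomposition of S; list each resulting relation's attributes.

{PostalCode, UnitPrice, WarehouseID}; {Qty, UnitPrice}

Candidate keys of the original relation: {PostalCode}, {WarehouseID}.
Within {PostalCode, Qty, UnitPrice, WarehouseID}: {UnitPrice}⁺ ∩ {PostalCode, Qty, UnitPrice, WarehouseID} = {Qty, UnitPrice}, not the whole set, so UnitPrice → Qty violates BCNF; decompose into {Qty, UnitPrice} and {PostalCode, UnitPrice, WarehouseID}.
{Qty, UnitPrice}: every determinant is a superkey — BCNF.
{PostalCode, UnitPrice, WarehouseID}: every determinant is a superkey — BCNF.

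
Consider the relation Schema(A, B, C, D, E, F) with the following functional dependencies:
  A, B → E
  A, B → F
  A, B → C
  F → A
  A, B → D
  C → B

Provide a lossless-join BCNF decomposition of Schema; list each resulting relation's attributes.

Candidate keys of the original relation: {A, B}, {A, C}, {B, F}, {C, F}.
{A, B, C, D, E, F}: {F} determines {A, F} here but is not a superkey — split on F → A, giving {A, F} and {B, C, D, E, F}.
{A, F} is in BCNF.
{B, C, D, E, F}: {C} determines {B, C} here but is not a superkey — split on C → B, giving {B, C} and {C, D, E, F}.
{B, C} is in BCNF.
{C, D, E, F} is in BCNF.

{A, F}; {B, C}; {C, D, E, F}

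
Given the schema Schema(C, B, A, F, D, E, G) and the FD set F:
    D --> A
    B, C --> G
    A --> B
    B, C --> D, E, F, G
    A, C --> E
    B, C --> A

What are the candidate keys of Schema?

No FD produces {C}, so it must be in every candidate key.
{A, C}⁺ = {A, B, C, D, E, F, G}, which is every attribute, so {A, C} is a candidate key.
{B, C}⁺ = {A, B, C, D, E, F, G}, which is every attribute, so {B, C} is a candidate key.
{C, D}⁺ = {A, B, C, D, E, F, G}, which is every attribute, so {C, D} is a candidate key.
No proper subset of any of these is a key, and no other minimal superkey exists.

{A, C}, {B, C}, {C, D}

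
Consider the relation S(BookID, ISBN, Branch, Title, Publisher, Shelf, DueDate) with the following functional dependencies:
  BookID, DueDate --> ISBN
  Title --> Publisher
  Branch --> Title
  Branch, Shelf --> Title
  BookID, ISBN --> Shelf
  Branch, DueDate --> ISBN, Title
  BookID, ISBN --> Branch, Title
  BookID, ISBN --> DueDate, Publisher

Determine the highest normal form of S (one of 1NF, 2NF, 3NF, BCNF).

Candidate keys: {BookID, DueDate}, {BookID, ISBN}. Prime attributes: {BookID, DueDate, ISBN}.
Title --> Publisher: {Title}⁺ = {Publisher, Title}, which is not all of the attributes, so the left side is not a superkey — BCNF is violated.
Because {Publisher} is non-prime and the left side of Title --> Publisher is not a superkey, the relation is not in 3NF.
No proper subset of a key has a non-prime attribute in its closure, so there is no partial dependency; 2NF holds.

2NF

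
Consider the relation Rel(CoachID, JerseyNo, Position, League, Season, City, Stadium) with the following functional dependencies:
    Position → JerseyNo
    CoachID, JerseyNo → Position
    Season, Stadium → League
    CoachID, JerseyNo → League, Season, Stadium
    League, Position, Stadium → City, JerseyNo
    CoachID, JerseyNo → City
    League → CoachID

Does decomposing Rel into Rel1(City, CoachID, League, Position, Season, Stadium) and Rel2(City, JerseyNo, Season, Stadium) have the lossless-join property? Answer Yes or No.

Common attributes: {City, Season, Stadium}; their closure is {City, CoachID, League, Season, Stadium}.
The closure covers neither Rel1 nor Rel2 entirely; the join is not lossless.

No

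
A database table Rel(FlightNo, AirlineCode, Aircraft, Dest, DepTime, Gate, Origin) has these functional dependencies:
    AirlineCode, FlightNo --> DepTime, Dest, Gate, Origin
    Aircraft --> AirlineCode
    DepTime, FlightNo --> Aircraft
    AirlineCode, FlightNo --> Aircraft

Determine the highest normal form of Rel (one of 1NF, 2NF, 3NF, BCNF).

3NF

Candidate keys: {Aircraft, FlightNo}, {AirlineCode, FlightNo}, {DepTime, FlightNo}. Prime attributes: {Aircraft, AirlineCode, DepTime, FlightNo}.
For Aircraft --> AirlineCode we have {Aircraft}⁺ = {Aircraft, AirlineCode}; {Aircraft} is not a superkey, so BCNF fails.
But every attribute on its right side ({AirlineCode}) is prime, and the same holds for every other non-superkey FD, so 3NF still holds.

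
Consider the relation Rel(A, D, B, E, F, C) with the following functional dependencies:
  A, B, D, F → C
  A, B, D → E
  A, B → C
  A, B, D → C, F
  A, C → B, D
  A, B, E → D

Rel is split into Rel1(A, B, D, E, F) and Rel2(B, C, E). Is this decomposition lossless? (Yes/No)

No

Rel1 ∩ Rel2 = {B, E}; its closure under F is {B, E}.
Rel1 ⊄ {B, E} and Rel2 ⊄ {B, E}, so the split is lossy.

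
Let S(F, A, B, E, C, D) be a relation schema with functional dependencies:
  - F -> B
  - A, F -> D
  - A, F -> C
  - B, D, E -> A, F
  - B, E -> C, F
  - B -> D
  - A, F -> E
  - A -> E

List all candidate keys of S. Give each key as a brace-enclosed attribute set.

Closure of {A, B} is {A, B, C, D, E, F}, the whole schema; {A, B} is a candidate key.
Closure of {A, F} is {A, B, C, D, E, F}, the whole schema; {A, F} is a candidate key.
Closure of {B, E} is {A, B, C, D, E, F}, the whole schema; {B, E} is a candidate key.
Closure of {E, F} is {A, B, C, D, E, F}, the whole schema; {E, F} is a candidate key.
No proper subset of any of these is a key, and no other minimal superkey exists.

{A, B}, {A, F}, {B, E}, {E, F}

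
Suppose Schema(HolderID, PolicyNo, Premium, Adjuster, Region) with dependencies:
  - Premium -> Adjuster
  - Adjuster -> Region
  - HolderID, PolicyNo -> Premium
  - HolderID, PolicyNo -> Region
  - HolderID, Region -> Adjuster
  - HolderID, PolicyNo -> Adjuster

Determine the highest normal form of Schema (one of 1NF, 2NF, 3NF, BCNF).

Candidate key: {HolderID, PolicyNo}. Prime attributes: {HolderID, PolicyNo}.
Premium -> Adjuster: {Premium}⁺ = {Adjuster, Premium, Region}, which is not all of the attributes, so the left side is not a superkey — BCNF is violated.
Because {Adjuster} is non-prime and the left side of Premium -> Adjuster is not a superkey, the relation is not in 3NF.
No non-prime attribute depends on a proper subset of any candidate key, so 2NF holds.

2NF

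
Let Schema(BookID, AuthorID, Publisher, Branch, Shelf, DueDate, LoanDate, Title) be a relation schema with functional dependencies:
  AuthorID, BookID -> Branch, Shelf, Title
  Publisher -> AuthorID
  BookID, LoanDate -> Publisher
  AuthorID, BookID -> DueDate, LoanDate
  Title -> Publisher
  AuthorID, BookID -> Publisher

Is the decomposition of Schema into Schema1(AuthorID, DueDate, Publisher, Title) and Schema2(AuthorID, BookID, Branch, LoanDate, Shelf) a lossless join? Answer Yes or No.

Schema1 ∩ Schema2 = {AuthorID}; its closure under F is {AuthorID}.
Neither Schema1 nor Schema2 is contained in that closure, so the decomposition is lossy.

No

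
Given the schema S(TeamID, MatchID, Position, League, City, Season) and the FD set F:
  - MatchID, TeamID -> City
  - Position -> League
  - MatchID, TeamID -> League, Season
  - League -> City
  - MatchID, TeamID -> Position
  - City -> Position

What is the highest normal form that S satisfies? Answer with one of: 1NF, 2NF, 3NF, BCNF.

Candidate key: {MatchID, TeamID}. Prime attributes: {MatchID, TeamID}.
Position -> League breaks BCNF: {Position}⁺ = {City, League, Position}, so {Position} is not a superkey.
Position -> League has non-prime {League} on the right and a non-superkey on the left, so 3NF fails.
Checking every proper subset of each key, none determines a non-prime attribute — 2NF is satisfied.

2NF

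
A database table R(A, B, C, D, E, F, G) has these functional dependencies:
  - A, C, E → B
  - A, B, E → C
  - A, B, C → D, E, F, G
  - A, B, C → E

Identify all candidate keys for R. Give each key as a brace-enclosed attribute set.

{A} never appears on the right of any FD, so every key must include it.
{A, B, C}⁺ = {A, B, C, D, E, F, G}, which is every attribute, so {A, B, C} is a candidate key.
{A, B, E}⁺ = {A, B, C, D, E, F, G}, which is every attribute, so {A, B, E} is a candidate key.
{A, C, E}⁺ = {A, B, C, D, E, F, G}, which is every attribute, so {A, C, E} is a candidate key.
No proper subset of any of these is a key, and no other minimal superkey exists.

{A, B, C}, {A, B, E}, {A, C, E}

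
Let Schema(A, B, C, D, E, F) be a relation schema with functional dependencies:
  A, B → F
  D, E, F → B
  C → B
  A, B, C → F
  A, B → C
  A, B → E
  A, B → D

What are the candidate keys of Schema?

Attributes never on any right-hand side: {A} — every candidate key must contain it.
{A, B}⁺ = {A, B, C, D, E, F} — all of the relation — so {A, B} is a candidate key.
{A, C}⁺ = {A, B, C, D, E, F} — all of the relation — so {A, C} is a candidate key.
{A, D, E, F}⁺ = {A, B, C, D, E, F} — all of the relation — so {A, D, E, F} is a candidate key.
No proper subset of any of these is a key, and no other minimal superkey exists.

{A, B}, {A, C}, {A, D, E, F}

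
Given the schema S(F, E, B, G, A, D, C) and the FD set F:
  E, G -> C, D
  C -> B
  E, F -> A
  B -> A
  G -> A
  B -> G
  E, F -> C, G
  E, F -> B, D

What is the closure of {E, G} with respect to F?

Start with {E, G}.
E, G -> C, D applies; add {C, D} → now {C, D, E, G}.
C -> B applies; add {B} → now {B, C, D, E, G}.
B -> A applies; add {A} → now {A, B, C, D, E, G}.
No further FD applies.

{A, B, C, D, E, G}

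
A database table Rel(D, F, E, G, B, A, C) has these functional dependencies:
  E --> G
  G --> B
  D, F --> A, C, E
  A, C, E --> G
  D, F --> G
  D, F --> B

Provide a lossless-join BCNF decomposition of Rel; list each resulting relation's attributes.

{A, C, D, E, F}; {B, G}; {E, G}

Candidate key of the original relation: {D, F}.
{A, B, C, D, E, F, G}: {E} determines {B, E, G} here but is not a superkey — split on E --> B, G, giving {B, E, G} and {A, C, D, E, F}.
{B, E, G}: {G} determines {B, G} here but is not a superkey — split on G --> B, giving {B, G} and {E, G}.
{B, G} is in BCNF.
{E, G} is in BCNF.
{A, C, D, E, F} is in BCNF.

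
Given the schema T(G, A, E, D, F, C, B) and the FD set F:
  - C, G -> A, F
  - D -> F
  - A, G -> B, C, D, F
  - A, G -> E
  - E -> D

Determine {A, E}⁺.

{A, D, E, F}

Start with {A, E}.
E -> D applies; add {D} → now {A, D, E}.
D -> F applies; add {F} → now {A, D, E, F}.
No further FD applies.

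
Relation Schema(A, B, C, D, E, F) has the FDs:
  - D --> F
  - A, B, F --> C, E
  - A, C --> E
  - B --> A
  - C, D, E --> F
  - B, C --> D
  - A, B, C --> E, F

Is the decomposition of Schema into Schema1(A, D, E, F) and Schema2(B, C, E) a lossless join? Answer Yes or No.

No

The shared attributes are {E} and {E}⁺ = {E}.
The closure covers neither Schema1 nor Schema2 entirely; the join is not lossless.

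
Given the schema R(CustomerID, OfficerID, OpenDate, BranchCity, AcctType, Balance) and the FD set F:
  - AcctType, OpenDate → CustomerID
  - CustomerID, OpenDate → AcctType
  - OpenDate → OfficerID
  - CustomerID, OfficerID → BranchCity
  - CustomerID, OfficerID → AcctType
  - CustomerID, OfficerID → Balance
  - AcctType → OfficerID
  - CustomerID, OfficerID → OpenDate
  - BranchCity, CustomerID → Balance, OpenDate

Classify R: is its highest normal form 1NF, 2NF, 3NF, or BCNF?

Candidate keys: {AcctType, CustomerID}, {AcctType, OpenDate}, {BranchCity, CustomerID}, {CustomerID, OfficerID}, {CustomerID, OpenDate}. Prime attributes: {AcctType, BranchCity, CustomerID, OfficerID, OpenDate}.
For OpenDate → OfficerID we have {OpenDate}⁺ = {OfficerID, OpenDate}; {OpenDate} is not a superkey, so BCNF fails.
But every attribute on its right side ({OfficerID}) is prime, and the same holds for every other non-superkey FD, so 3NF still holds.

3NF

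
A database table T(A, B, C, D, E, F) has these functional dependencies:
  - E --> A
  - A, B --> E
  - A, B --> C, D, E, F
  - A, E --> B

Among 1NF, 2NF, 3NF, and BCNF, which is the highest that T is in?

BCNF

Candidate keys: {A, B}, {E}. Prime attributes: {A, B, E}.
Each dependency's left side is a superkey — BCNF holds.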